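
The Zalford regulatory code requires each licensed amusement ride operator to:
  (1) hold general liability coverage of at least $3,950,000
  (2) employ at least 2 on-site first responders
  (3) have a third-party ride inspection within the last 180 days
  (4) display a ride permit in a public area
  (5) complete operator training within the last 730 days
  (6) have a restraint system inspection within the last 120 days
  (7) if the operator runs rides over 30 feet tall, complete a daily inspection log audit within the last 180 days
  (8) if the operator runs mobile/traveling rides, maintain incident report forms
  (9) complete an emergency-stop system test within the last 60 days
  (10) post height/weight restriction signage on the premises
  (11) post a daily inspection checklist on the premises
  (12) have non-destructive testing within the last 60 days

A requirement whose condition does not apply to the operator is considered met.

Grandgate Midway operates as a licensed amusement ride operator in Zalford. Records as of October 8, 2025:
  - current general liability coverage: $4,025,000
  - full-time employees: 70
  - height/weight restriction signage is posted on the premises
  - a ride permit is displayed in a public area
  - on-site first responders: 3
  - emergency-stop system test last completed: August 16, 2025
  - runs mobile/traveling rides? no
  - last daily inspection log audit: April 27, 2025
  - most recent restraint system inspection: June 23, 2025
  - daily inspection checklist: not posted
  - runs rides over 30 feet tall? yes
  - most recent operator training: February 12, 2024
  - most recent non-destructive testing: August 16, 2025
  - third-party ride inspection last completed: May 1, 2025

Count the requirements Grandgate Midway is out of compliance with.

1

1. general liability coverage $4,025,000 ≥ $3,950,000 → met
2. on-site first responders 3 ≥ 2 → met
3. third-party ride inspection 160 days ago vs limit 180 → met
4. ride permit present → met
5. operator training 604 days ago vs limit 730 → met
6. restraint system inspection 107 days ago vs limit 120 → met
7. condition 'runs rides over 30 feet tall' holds; daily inspection log audit 164 days ago vs limit 180 → met
8. condition 'runs mobile/traveling rides' does not hold → requirement n/a → met
9. emergency-stop system test 53 days ago vs limit 60 → met
10. height/weight restriction signage present → met
11. daily inspection checklist absent → not met
12. non-destructive testing 53 days ago vs limit 60 → met
Not met: 1 of 12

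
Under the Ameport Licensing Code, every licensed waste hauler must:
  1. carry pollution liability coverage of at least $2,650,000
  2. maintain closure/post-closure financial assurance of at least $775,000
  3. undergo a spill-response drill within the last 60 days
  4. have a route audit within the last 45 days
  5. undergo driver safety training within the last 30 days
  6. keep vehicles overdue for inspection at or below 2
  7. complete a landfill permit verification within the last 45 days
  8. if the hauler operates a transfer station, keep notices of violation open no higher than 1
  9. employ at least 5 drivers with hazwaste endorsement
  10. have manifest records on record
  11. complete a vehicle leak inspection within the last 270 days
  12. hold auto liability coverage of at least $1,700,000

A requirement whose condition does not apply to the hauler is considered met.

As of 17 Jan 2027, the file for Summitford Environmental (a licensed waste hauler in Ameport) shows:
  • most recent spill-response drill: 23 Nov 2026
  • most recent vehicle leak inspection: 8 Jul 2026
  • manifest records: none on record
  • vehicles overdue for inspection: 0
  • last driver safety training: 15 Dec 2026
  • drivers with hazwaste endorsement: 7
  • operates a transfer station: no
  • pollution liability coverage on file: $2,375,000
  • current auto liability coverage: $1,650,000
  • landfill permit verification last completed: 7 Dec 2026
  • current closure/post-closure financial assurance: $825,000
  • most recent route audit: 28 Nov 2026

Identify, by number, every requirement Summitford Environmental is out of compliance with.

1. pollution liability coverage $2,375,000 < $2,650,000 → not met
2. closure/post-closure financial assurance $825,000 ≥ $775,000 → met
3. spill-response drill 55 days ago vs limit 60 → met
4. route audit 50 days ago vs limit 45 → not met
5. driver safety training 33 days ago vs limit 30 → not met
6. vehicles overdue for inspection 0 ≤ 2 → met
7. landfill permit verification 41 days ago vs limit 45 → met
8. condition 'operates a transfer station' does not hold → requirement n/a → met
9. drivers with hazwaste endorsement 7 ≥ 5 → met
10. manifest records absent → not met
11. vehicle leak inspection 193 days ago vs limit 270 → met
12. auto liability coverage $1,650,000 < $1,700,000 → not met
Not met: 1, 4, 5, 10, 12

1, 4, 5, 10, 12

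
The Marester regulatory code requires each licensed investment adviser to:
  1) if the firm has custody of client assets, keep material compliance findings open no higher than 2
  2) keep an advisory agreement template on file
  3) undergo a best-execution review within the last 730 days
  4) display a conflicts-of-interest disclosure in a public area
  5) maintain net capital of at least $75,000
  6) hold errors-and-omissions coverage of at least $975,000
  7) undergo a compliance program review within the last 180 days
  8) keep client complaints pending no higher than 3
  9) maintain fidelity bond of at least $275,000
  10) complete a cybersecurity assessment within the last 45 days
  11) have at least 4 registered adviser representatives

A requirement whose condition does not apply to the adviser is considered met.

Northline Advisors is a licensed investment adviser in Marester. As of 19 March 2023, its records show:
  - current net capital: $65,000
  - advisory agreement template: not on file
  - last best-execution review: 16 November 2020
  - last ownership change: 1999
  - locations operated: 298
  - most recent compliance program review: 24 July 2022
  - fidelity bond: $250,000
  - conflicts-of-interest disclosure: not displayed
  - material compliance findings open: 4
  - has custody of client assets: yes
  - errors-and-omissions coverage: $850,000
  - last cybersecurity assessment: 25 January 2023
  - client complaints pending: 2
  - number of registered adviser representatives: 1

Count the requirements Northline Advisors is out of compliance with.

1. condition 'has custody of client assets' holds; material compliance findings open 4 > 2 → not met
2. advisory agreement template absent → not met
3. best-execution review 853 days ago vs limit 730 → not met
4. conflicts-of-interest disclosure absent → not met
5. net capital $65,000 < $75,000 → not met
6. errors-and-omissions coverage $850,000 < $975,000 → not met
7. compliance program review 238 days ago vs limit 180 → not met
8. client complaints pending 2 ≤ 3 → met
9. fidelity bond $250,000 < $275,000 → not met
10. cybersecurity assessment 53 days ago vs limit 45 → not met
11. registered adviser representatives 1 < 4 → not met
Not met: 10 of 11

10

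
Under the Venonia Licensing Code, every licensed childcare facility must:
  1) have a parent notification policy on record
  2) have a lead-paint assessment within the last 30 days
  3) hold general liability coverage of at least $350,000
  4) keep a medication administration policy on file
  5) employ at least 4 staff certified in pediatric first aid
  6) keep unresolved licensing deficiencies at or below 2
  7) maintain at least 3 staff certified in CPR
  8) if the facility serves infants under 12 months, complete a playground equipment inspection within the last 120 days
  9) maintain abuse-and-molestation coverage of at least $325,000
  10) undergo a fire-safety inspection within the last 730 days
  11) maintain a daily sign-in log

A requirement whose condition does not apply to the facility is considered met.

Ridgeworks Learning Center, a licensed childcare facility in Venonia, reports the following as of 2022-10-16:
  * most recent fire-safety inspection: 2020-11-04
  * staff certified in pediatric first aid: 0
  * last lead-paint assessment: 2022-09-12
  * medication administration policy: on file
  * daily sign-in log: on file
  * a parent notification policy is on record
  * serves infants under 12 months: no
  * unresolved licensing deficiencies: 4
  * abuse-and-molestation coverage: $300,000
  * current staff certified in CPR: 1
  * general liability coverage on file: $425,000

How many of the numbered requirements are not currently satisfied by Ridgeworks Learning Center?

1. parent notification policy present → met
2. lead-paint assessment 34 days ago vs limit 30 → not met
3. general liability coverage $425,000 ≥ $350,000 → met
4. medication administration policy present → met
5. staff certified in pediatric first aid 0 < 4 → not met
6. unresolved licensing deficiencies 4 > 2 → not met
7. staff certified in CPR 1 < 3 → not met
8. condition 'serves infants under 12 months' does not hold → requirement n/a → met
9. abuse-and-molestation coverage $300,000 < $325,000 → not met
10. fire-safety inspection 711 days ago vs limit 730 → met
11. daily sign-in log present → met
Not met: 5 of 11

5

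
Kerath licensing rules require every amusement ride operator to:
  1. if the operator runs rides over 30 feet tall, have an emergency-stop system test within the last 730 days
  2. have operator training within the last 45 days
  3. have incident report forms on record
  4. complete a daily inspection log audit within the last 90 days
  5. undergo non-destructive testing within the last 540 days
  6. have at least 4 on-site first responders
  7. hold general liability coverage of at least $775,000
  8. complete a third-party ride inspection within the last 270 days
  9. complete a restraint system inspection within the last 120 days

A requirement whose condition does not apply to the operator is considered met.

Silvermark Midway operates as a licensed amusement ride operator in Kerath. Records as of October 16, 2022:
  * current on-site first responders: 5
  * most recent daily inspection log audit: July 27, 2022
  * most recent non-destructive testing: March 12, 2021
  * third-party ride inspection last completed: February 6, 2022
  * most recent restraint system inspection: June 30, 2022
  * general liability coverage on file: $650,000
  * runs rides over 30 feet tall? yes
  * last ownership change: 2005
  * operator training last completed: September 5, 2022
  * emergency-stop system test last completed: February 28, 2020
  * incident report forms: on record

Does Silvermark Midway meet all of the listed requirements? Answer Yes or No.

No

1. condition 'runs rides over 30 feet tall' holds; emergency-stop system test 961 days ago vs limit 730 → not met
2. operator training 41 days ago vs limit 45 → met
3. incident report forms present → met
4. daily inspection log audit 81 days ago vs limit 90 → met
5. non-destructive testing 583 days ago vs limit 540 → not met
6. on-site first responders 5 ≥ 4 → met
7. general liability coverage $650,000 < $775,000 → not met
8. third-party ride inspection 252 days ago vs limit 270 → met
9. restraint system inspection 108 days ago vs limit 120 → met
Not met: 1, 5, 7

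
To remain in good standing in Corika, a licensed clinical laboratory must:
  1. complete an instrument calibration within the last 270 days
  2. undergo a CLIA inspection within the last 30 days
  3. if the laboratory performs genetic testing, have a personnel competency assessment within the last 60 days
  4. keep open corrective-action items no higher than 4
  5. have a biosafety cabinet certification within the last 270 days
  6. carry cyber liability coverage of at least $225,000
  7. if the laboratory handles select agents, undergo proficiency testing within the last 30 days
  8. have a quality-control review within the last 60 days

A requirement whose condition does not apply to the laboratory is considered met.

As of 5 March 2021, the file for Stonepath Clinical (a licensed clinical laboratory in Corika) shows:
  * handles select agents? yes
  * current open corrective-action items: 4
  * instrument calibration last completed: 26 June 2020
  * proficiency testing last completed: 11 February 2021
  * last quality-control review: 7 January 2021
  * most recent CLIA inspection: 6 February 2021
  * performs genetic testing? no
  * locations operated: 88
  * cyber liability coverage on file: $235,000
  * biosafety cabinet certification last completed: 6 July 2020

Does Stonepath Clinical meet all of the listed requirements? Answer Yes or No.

Yes

1. instrument calibration 252 days ago vs limit 270 → met
2. CLIA inspection 27 days ago vs limit 30 → met
3. condition 'performs genetic testing' does not hold → requirement n/a → met
4. open corrective-action items 4 ≤ 4 → met
5. biosafety cabinet certification 242 days ago vs limit 270 → met
6. cyber liability coverage $235,000 ≥ $225,000 → met
7. condition 'handles select agents' holds; proficiency testing 22 days ago vs limit 30 → met
8. quality-control review 57 days ago vs limit 60 → met
All met.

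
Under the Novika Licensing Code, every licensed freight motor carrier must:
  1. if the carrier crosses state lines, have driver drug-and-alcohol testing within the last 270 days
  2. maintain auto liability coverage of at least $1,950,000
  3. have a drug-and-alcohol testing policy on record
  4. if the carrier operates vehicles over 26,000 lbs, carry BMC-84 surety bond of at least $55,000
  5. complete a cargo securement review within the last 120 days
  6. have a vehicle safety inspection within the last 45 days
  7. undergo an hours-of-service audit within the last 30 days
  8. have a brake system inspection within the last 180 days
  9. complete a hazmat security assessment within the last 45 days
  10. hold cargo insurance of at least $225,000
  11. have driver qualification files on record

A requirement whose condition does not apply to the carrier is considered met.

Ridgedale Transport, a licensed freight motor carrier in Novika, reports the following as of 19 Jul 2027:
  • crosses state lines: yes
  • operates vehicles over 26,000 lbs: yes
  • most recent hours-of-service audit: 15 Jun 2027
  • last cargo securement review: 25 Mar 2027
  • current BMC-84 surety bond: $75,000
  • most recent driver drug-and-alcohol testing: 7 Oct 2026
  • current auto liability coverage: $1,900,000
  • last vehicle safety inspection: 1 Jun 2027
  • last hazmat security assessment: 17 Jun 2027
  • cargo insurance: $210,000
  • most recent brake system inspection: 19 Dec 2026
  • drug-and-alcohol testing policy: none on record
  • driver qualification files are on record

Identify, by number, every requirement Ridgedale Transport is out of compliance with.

1. condition 'crosses state lines' holds; driver drug-and-alcohol testing 285 days ago vs limit 270 → not met
2. auto liability coverage $1,900,000 < $1,950,000 → not met
3. drug-and-alcohol testing policy absent → not met
4. condition 'operates vehicles over 26,000 lbs' holds; BMC-84 surety bond $75,000 ≥ $55,000 → met
5. cargo securement review 116 days ago vs limit 120 → met
6. vehicle safety inspection 48 days ago vs limit 45 → not met
7. hours-of-service audit 34 days ago vs limit 30 → not met
8. brake system inspection 212 days ago vs limit 180 → not met
9. hazmat security assessment 32 days ago vs limit 45 → met
10. cargo insurance $210,000 < $225,000 → not met
11. driver qualification files present → met
Not met: 1, 2, 3, 6, 7, 8, 10

1, 2, 3, 6, 7, 8, 10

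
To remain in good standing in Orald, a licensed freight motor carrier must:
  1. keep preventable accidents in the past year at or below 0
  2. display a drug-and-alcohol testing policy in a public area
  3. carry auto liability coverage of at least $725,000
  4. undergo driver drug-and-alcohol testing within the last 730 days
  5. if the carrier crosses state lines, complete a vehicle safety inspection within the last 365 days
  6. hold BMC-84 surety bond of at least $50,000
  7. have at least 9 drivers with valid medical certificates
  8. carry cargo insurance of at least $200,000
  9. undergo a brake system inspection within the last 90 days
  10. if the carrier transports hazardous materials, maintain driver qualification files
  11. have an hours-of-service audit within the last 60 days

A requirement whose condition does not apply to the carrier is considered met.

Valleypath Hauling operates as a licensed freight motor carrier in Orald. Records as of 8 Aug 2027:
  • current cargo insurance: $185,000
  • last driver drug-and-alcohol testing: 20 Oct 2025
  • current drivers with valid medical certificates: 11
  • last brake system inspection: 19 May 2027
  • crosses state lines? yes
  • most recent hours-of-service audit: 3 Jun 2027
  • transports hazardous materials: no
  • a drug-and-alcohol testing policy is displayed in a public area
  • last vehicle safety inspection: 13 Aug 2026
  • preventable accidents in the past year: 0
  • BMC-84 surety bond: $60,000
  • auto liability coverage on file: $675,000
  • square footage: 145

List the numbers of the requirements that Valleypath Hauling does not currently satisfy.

1. preventable accidents in the past year 0 ≤ 0 → met
2. drug-and-alcohol testing policy present → met
3. auto liability coverage $675,000 < $725,000 → not met
4. driver drug-and-alcohol testing 657 days ago vs limit 730 → met
5. condition 'crosses state lines' holds; vehicle safety inspection 360 days ago vs limit 365 → met
6. BMC-84 surety bond $60,000 ≥ $50,000 → met
7. drivers with valid medical certificates 11 ≥ 9 → met
8. cargo insurance $185,000 < $200,000 → not met
9. brake system inspection 81 days ago vs limit 90 → met
10. condition 'transports hazardous materials' does not hold → requirement n/a → met
11. hours-of-service audit 66 days ago vs limit 60 → not met
Not met: 3, 8, 11

3, 8, 11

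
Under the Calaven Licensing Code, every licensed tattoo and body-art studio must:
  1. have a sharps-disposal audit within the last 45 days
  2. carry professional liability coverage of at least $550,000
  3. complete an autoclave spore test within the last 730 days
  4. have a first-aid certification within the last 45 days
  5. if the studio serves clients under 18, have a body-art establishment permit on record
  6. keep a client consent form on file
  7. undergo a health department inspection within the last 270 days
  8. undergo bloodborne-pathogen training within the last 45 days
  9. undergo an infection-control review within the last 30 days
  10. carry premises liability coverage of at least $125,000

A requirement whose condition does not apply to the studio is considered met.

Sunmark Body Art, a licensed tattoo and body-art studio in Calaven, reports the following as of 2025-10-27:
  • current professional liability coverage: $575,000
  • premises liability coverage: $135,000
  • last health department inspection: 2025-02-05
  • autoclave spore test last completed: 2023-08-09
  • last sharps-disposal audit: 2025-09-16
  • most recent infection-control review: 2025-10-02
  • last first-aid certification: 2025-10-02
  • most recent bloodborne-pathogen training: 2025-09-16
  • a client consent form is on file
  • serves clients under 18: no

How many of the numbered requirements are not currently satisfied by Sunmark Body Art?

1. sharps-disposal audit 41 days ago vs limit 45 → met
2. professional liability coverage $575,000 ≥ $550,000 → met
3. autoclave spore test 810 days ago vs limit 730 → not met
4. first-aid certification 25 days ago vs limit 45 → met
5. condition 'serves clients under 18' does not hold → requirement n/a → met
6. client consent form present → met
7. health department inspection 264 days ago vs limit 270 → met
8. bloodborne-pathogen training 41 days ago vs limit 45 → met
9. infection-control review 25 days ago vs limit 30 → met
10. premises liability coverage $135,000 ≥ $125,000 → met
Not met: 1 of 10

1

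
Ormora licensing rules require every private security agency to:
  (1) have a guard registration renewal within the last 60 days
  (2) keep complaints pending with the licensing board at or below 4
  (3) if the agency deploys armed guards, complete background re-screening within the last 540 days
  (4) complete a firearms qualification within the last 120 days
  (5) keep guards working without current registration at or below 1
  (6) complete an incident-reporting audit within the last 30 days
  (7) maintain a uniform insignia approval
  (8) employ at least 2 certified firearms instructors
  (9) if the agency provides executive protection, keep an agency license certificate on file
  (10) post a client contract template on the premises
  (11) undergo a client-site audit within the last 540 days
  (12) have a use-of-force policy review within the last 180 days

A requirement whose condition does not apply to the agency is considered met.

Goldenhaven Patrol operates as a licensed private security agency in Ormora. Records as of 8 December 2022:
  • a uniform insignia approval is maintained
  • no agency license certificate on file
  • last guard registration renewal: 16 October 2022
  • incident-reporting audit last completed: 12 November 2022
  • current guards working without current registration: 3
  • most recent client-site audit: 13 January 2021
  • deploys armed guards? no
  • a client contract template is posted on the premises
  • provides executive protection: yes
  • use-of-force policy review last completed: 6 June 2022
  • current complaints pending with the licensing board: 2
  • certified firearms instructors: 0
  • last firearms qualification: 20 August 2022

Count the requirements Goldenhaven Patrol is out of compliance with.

5

1. guard registration renewal 53 days ago vs limit 60 → met
2. complaints pending with the licensing board 2 ≤ 4 → met
3. condition 'deploys armed guards' does not hold → requirement n/a → met
4. firearms qualification 110 days ago vs limit 120 → met
5. guards working without current registration 3 > 1 → not met
6. incident-reporting audit 26 days ago vs limit 30 → met
7. uniform insignia approval present → met
8. certified firearms instructors 0 < 2 → not met
9. condition 'provides executive protection' holds; agency license certificate absent → not met
10. client contract template present → met
11. client-site audit 694 days ago vs limit 540 → not met
12. use-of-force policy review 185 days ago vs limit 180 → not met
Not met: 5 of 12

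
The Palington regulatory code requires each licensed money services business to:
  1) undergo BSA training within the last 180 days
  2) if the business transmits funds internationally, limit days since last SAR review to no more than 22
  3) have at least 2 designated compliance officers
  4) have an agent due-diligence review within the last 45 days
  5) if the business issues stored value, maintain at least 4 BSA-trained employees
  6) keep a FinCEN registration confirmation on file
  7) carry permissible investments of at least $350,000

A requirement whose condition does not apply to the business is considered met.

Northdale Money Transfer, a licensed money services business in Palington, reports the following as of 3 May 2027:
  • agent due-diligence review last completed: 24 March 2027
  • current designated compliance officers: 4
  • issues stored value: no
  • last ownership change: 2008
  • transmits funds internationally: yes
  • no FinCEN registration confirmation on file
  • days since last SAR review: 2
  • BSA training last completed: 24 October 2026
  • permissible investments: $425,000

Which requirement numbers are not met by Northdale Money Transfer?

1. BSA training 191 days ago vs limit 180 → not met
2. condition 'transmits funds internationally' holds; days since last SAR review 2 ≤ 22 → met
3. designated compliance officers 4 ≥ 2 → met
4. agent due-diligence review 40 days ago vs limit 45 → met
5. condition 'issues stored value' does not hold → requirement n/a → met
6. FinCEN registration confirmation absent → not met
7. permissible investments $425,000 ≥ $350,000 → met
Not met: 1, 6

1, 6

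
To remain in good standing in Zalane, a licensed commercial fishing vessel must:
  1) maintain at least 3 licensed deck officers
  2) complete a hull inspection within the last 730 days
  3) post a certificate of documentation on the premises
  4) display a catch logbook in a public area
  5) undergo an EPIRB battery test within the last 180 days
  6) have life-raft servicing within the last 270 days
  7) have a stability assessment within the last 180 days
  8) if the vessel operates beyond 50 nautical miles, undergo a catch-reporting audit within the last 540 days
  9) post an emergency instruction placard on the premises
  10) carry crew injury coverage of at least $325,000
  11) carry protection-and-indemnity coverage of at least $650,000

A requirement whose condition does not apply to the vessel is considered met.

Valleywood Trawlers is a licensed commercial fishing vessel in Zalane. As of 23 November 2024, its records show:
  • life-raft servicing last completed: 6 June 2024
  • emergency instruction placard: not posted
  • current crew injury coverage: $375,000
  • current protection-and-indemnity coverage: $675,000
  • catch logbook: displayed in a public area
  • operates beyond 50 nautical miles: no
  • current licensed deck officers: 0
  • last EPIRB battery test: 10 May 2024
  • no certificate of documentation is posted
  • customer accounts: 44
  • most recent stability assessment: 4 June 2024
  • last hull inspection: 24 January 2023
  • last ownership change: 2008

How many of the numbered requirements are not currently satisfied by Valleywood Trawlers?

4

1. licensed deck officers 0 < 3 → not met
2. hull inspection 669 days ago vs limit 730 → met
3. certificate of documentation absent → not met
4. catch logbook present → met
5. EPIRB battery test 197 days ago vs limit 180 → not met
6. life-raft servicing 170 days ago vs limit 270 → met
7. stability assessment 172 days ago vs limit 180 → met
8. condition 'operates beyond 50 nautical miles' does not hold → requirement n/a → met
9. emergency instruction placard absent → not met
10. crew injury coverage $375,000 ≥ $325,000 → met
11. protection-and-indemnity coverage $675,000 ≥ $650,000 → met
Not met: 4 of 11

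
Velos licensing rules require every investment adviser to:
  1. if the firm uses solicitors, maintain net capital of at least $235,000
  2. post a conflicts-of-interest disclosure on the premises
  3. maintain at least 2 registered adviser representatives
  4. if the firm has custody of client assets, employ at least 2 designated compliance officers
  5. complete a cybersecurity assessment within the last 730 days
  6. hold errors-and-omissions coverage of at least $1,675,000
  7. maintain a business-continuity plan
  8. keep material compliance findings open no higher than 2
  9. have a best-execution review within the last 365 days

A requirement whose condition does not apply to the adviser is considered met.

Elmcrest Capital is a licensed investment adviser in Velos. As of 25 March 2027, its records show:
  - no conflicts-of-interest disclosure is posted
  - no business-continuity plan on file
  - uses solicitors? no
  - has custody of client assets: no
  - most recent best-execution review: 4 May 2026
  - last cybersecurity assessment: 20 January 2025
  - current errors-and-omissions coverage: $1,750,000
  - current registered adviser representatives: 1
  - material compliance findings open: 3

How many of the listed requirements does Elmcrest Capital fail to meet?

1. condition 'uses solicitors' does not hold → requirement n/a → met
2. conflicts-of-interest disclosure absent → not met
3. registered adviser representatives 1 < 2 → not met
4. condition 'has custody of client assets' does not hold → requirement n/a → met
5. cybersecurity assessment 794 days ago vs limit 730 → not met
6. errors-and-omissions coverage $1,750,000 ≥ $1,675,000 → met
7. business-continuity plan absent → not met
8. material compliance findings open 3 > 2 → not met
9. best-execution review 325 days ago vs limit 365 → met
Not met: 5 of 9

5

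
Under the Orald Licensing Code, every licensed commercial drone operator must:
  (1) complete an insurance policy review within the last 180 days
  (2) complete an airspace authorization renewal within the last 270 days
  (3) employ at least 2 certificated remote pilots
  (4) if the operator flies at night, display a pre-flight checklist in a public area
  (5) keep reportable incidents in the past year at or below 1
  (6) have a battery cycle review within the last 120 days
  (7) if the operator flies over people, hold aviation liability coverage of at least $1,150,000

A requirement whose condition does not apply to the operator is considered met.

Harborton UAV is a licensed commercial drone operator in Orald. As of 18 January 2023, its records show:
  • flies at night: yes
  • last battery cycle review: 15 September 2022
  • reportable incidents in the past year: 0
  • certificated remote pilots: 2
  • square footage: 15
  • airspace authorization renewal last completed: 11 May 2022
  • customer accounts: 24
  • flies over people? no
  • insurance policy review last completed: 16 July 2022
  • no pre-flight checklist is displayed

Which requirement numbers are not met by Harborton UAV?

1, 4, 6

1. insurance policy review 186 days ago vs limit 180 → not met
2. airspace authorization renewal 252 days ago vs limit 270 → met
3. certificated remote pilots 2 ≥ 2 → met
4. condition 'flies at night' holds; pre-flight checklist absent → not met
5. reportable incidents in the past year 0 ≤ 1 → met
6. battery cycle review 125 days ago vs limit 120 → not met
7. condition 'flies over people' does not hold → requirement n/a → met
Not met: 1, 4, 6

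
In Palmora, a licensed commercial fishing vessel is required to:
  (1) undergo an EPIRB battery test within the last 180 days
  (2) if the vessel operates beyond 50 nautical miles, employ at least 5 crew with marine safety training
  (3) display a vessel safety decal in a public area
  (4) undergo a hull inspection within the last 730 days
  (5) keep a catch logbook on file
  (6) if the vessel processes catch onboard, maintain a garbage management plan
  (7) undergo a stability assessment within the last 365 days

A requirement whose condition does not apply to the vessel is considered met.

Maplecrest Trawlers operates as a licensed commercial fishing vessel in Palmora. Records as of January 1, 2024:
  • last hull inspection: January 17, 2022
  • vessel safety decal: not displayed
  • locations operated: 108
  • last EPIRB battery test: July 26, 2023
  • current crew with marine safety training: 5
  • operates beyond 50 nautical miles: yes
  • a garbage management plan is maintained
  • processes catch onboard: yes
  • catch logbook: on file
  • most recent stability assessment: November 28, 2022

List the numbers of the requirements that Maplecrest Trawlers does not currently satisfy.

1. EPIRB battery test 159 days ago vs limit 180 → met
2. condition 'operates beyond 50 nautical miles' holds; crew with marine safety training 5 ≥ 5 → met
3. vessel safety decal absent → not met
4. hull inspection 714 days ago vs limit 730 → met
5. catch logbook present → met
6. condition 'processes catch onboard' holds; garbage management plan present → met
7. stability assessment 399 days ago vs limit 365 → not met
Not met: 3, 7

3, 7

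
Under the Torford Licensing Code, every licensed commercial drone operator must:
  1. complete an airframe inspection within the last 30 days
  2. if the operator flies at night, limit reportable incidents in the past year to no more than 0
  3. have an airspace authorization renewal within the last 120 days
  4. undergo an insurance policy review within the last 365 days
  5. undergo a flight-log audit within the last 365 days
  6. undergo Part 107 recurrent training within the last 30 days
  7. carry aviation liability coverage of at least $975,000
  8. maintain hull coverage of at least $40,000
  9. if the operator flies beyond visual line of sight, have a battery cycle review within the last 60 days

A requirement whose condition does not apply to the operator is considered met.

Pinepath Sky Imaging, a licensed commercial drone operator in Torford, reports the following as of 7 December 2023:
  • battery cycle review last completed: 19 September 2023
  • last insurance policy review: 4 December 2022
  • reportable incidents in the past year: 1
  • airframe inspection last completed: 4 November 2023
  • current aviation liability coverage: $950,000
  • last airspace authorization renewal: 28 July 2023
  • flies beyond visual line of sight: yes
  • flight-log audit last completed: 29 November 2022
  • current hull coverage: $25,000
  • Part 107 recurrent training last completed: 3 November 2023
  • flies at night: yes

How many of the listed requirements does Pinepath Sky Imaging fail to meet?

1. airframe inspection 33 days ago vs limit 30 → not met
2. condition 'flies at night' holds; reportable incidents in the past year 1 > 0 → not met
3. airspace authorization renewal 132 days ago vs limit 120 → not met
4. insurance policy review 368 days ago vs limit 365 → not met
5. flight-log audit 373 days ago vs limit 365 → not met
6. Part 107 recurrent training 34 days ago vs limit 30 → not met
7. aviation liability coverage $950,000 < $975,000 → not met
8. hull coverage $25,000 < $40,000 → not met
9. condition 'flies beyond visual line of sight' holds; battery cycle review 79 days ago vs limit 60 → not met
Not met: 9 of 9

9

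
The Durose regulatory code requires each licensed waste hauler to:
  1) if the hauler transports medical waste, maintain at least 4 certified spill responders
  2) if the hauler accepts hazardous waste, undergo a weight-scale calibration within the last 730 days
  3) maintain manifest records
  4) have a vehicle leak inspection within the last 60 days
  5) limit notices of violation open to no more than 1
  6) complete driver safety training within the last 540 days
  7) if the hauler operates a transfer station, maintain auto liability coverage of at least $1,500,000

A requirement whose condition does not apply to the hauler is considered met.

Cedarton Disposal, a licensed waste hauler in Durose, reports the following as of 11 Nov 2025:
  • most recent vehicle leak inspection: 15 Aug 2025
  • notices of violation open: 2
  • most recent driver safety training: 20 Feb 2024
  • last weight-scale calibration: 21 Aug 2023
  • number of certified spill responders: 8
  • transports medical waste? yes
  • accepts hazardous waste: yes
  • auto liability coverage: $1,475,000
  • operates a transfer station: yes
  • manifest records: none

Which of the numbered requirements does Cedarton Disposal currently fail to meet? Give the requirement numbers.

1. condition 'transports medical waste' holds; certified spill responders 8 ≥ 4 → met
2. condition 'accepts hazardous waste' holds; weight-scale calibration 813 days ago vs limit 730 → not met
3. manifest records absent → not met
4. vehicle leak inspection 88 days ago vs limit 60 → not met
5. notices of violation open 2 > 1 → not met
6. driver safety training 630 days ago vs limit 540 → not met
7. condition 'operates a transfer station' holds; auto liability coverage $1,475,000 < $1,500,000 → not met
Not met: 2, 3, 4, 5, 6, 7

2, 3, 4, 5, 6, 7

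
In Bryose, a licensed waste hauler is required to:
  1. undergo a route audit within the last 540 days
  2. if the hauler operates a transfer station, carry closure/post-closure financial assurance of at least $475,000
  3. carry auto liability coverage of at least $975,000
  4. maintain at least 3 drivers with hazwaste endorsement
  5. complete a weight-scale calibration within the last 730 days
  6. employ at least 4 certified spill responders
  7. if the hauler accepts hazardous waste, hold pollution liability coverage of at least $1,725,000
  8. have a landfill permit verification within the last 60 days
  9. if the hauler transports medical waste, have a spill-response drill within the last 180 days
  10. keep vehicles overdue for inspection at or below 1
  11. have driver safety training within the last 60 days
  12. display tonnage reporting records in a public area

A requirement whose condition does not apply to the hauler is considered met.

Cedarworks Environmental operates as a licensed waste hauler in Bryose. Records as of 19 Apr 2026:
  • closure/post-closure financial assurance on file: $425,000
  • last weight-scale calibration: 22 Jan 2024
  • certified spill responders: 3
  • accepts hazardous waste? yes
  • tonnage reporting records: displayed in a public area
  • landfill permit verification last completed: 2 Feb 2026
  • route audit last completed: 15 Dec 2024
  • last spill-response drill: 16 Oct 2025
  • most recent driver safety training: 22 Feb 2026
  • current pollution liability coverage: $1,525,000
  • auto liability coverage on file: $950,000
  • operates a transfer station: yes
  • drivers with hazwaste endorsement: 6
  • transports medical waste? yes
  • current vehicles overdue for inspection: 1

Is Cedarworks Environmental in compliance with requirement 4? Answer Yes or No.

4. drivers with hazwaste endorsement 6 ≥ 3 → met

Yes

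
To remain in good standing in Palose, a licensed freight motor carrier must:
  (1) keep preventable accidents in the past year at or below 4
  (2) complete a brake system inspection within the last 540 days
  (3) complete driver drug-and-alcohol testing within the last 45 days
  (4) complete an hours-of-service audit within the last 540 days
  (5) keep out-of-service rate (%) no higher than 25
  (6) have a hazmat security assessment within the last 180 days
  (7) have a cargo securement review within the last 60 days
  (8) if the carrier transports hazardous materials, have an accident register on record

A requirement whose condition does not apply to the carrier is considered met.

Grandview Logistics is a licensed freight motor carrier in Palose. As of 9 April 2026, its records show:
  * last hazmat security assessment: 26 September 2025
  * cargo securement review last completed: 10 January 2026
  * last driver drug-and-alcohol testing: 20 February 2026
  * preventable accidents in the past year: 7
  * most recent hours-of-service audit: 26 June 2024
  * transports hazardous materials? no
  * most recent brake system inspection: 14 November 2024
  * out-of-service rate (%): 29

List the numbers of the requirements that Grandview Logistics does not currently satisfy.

1, 3, 4, 5, 6, 7

1. preventable accidents in the past year 7 > 4 → not met
2. brake system inspection 511 days ago vs limit 540 → met
3. driver drug-and-alcohol testing 48 days ago vs limit 45 → not met
4. hours-of-service audit 652 days ago vs limit 540 → not met
5. out-of-service rate (%) 29 > 25 → not met
6. hazmat security assessment 195 days ago vs limit 180 → not met
7. cargo securement review 89 days ago vs limit 60 → not met
8. condition 'transports hazardous materials' does not hold → requirement n/a → met
Not met: 1, 3, 4, 5, 6, 7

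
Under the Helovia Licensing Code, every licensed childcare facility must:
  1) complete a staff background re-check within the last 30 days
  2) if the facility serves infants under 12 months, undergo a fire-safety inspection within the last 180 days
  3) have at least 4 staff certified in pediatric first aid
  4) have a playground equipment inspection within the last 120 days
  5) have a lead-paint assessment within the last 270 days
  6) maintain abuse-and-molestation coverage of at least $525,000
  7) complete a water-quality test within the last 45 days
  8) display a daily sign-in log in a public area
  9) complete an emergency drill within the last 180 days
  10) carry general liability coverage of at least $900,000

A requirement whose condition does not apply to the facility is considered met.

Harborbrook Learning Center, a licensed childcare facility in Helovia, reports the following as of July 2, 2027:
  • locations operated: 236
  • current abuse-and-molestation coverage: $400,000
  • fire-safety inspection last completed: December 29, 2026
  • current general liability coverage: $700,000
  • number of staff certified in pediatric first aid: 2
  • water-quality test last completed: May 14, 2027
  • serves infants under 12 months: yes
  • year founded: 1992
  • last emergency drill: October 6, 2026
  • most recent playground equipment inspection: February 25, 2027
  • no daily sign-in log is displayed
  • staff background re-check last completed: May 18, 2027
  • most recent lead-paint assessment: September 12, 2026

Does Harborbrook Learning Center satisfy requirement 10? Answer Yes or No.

No

10. general liability coverage $700,000 < $900,000 → not met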